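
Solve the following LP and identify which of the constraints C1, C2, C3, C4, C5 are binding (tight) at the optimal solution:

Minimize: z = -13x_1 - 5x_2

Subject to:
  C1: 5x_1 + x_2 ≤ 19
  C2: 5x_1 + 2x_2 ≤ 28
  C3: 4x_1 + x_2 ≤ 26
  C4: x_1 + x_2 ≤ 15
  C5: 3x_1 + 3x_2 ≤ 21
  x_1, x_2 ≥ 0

At x_1 = 3, x_2 = 4, compute slack b - a·x for each constraint:
  C1: 19 − 19 = 0  (binding)
  C2: 28 − 23 = 5  (slack)
  C3: 26 − 16 = 10  (slack)
  C4: 15 − 7 = 8  (slack)
  C5: 21 − 21 = 0  (binding)

Optimal: x_1 = 3, x_2 = 4
Binding: C1, C5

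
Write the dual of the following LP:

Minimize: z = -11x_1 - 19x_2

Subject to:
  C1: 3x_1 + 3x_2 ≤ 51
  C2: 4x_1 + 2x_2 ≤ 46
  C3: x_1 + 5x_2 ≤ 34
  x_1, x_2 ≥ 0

Primal min cᵀx s.t. Ax ≤ b, x ≥ 0  →  Dual max −bᵀy s.t. Aᵀy ≥ −c, y ≥ 0.

Maximize: z = -51y1 - 46y2 - 34y3

Subject to:
  3y1 + 4y2 + y3 ≥ 11
  3y1 + 2y2 + 5y3 ≥ 19
  y1, y2, y3 ≥ 0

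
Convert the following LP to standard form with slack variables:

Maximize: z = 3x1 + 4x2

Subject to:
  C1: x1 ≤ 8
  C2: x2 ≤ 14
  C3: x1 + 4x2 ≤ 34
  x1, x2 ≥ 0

max z = 3x1 + 4x2

s.t.
  x1 + s1 = 8
  x2 + s2 = 14
  x1 + 4x2 + s3 = 34
  x1, x2, s1, s2, s3 ≥ 0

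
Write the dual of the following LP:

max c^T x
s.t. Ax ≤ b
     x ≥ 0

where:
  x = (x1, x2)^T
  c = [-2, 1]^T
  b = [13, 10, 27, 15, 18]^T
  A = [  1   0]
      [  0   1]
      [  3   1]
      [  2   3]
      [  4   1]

Primal max cᵀx s.t. Ax ≤ b, x ≥ 0  →  Dual min bᵀy s.t. Aᵀy ≥ c, y ≥ 0.

Minimize: z = 13y1 + 10y2 + 27y3 + 15y4 + 18y5

Subject to:
  y1 + 3y3 + 2y4 + 4y5 ≥ -2
  y2 + y3 + 3y4 + y5 ≥ 1
  y1, y2, y3, y4, y5 ≥ 0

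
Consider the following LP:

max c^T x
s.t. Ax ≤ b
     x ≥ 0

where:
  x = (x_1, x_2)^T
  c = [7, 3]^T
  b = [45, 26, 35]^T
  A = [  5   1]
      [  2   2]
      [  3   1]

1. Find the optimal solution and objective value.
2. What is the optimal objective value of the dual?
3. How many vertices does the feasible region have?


1. x_1 = 8, x_2 = 5, z = 71
2. 71
3. 4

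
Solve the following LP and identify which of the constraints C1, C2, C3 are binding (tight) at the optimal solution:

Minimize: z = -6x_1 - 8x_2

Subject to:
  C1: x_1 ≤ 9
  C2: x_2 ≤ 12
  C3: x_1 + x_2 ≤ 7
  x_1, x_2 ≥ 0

At x_1 = 0, x_2 = 7, compute slack b - a·x for each constraint:
  C1: 9 − 0 = 9  (slack)
  C2: 12 − 7 = 5  (slack)
  C3: 7 − 7 = 0  (binding)

Optimal: x_1 = 0, x_2 = 7
Binding: C3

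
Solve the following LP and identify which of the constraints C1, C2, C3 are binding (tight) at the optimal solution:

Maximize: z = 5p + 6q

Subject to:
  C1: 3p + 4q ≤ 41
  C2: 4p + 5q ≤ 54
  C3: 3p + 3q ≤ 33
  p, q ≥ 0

At p = 3, q = 8, compute slack b - a·x for each constraint:
  C1: 41 − 41 = 0  (binding)
  C2: 54 − 52 = 2  (slack)
  C3: 33 − 33 = 0  (binding)

Optimal: p = 3, q = 8
Binding: C1, C3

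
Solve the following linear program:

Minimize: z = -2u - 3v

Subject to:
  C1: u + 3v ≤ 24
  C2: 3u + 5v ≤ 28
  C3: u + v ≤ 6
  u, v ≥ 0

Evaluate the objective at each vertex of the feasible region:
  z(0, 0) = 0
  z(6, 0) = -12
  z(1, 5) = -17  ←
  z(0, 5.6) = -16.8
The minimum is at u = 1, v = 5.

u = 1, v = 5, z = -17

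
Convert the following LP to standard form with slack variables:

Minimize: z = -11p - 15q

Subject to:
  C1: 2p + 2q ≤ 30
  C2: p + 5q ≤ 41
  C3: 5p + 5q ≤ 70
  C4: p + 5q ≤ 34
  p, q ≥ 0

min z = -11p - 15q

s.t.
  2p + 2q + s1 = 30
  p + 5q + s2 = 41
  5p + 5q + s3 = 70
  p + 5q + s4 = 34
  p, q, s1, s2, s3, s4 ≥ 0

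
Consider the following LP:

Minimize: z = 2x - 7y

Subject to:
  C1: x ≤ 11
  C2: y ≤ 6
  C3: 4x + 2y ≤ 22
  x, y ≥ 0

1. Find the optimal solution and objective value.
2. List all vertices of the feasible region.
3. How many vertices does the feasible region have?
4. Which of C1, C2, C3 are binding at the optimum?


1. x = 0, y = 6, z = -42
2. (0, 0), (5.5, 0), (2.5, 6), (0, 6)
3. 4
4. C2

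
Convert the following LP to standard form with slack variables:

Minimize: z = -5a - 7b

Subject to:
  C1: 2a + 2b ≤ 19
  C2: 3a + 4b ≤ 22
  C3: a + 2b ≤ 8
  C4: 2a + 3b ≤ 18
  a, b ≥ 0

min z = -5a - 7b

s.t.
  2a + 2b + s1 = 19
  3a + 4b + s2 = 22
  a + 2b + s3 = 8
  2a + 3b + s4 = 18
  a, b, s1, s2, s3, s4 ≥ 0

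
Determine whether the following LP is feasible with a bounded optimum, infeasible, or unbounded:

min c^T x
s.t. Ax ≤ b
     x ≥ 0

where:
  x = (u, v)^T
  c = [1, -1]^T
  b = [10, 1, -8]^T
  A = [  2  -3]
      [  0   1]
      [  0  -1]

Infeasible (no feasible solution exists)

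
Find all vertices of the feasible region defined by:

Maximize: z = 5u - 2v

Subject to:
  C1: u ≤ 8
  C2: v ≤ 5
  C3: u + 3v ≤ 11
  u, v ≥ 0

(0, 0), (8, 0), (8, 1), (0, 3.667)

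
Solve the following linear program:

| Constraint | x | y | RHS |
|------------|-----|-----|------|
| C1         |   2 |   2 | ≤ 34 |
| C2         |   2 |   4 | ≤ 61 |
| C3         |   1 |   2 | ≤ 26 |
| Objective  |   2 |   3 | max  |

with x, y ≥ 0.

Evaluate the objective at each vertex of the feasible region:
  z(0, 0) = 0
  z(17, 0) = 34
  z(8, 9) = 43  ←
  z(0, 13) = 39
The maximum is at x = 8, y = 9.

x = 8, y = 9, z = 43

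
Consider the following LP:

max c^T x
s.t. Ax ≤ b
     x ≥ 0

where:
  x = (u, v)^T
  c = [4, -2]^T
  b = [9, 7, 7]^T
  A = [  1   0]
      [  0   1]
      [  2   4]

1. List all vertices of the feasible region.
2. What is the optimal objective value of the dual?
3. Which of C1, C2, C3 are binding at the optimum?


1. (0, 0), (3.5, 0), (0, 1.75)
2. 14
3. C3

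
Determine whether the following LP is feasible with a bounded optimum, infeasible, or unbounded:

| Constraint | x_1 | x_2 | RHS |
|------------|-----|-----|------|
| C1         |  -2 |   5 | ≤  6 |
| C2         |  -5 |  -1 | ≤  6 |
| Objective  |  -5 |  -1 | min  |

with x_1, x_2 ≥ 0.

Unbounded (objective can decrease without bound)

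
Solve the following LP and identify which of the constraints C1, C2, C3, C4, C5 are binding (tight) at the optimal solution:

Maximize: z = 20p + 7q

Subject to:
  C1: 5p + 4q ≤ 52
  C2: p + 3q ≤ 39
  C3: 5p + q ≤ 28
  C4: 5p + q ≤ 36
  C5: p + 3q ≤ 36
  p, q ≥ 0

At p = 4, q = 8, compute slack b - a·x for each constraint:
  C1: 52 − 52 = 0  (binding)
  C2: 39 − 28 = 11  (slack)
  C3: 28 − 28 = 0  (binding)
  C4: 36 − 28 = 8  (slack)
  C5: 36 − 28 = 8  (slack)

Optimal: p = 4, q = 8
Binding: C1, C3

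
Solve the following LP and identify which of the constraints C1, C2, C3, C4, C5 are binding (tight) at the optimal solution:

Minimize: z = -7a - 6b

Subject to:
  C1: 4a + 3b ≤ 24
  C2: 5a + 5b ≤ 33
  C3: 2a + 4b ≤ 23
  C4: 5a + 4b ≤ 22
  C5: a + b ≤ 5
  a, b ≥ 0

At a = 2, b = 3, compute slack b - a·x for each constraint:
  C1: 24 − 17 = 7  (slack)
  C2: 33 − 25 = 8  (slack)
  C3: 23 − 16 = 7  (slack)
  C4: 22 − 22 = 0  (binding)
  C5: 5 − 5 = 0  (binding)

Optimal: a = 2, b = 3
Binding: C4, C5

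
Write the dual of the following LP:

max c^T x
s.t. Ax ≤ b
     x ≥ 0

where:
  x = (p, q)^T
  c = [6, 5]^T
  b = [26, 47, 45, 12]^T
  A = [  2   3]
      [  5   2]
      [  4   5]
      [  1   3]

Primal max cᵀx s.t. Ax ≤ b, x ≥ 0  →  Dual min bᵀy s.t. Aᵀy ≥ c, y ≥ 0.

Minimize: z = 26y1 + 47y2 + 45y3 + 12y4

Subject to:
  2y1 + 5y2 + 4y3 + y4 ≥ 6
  3y1 + 2y2 + 5y3 + 3y4 ≥ 5
  y1, y2, y3, y4 ≥ 0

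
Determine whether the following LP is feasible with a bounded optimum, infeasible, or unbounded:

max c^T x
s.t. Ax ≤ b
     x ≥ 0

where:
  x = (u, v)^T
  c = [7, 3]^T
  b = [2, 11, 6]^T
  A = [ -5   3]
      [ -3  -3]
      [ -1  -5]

Unbounded (objective can increase without bound)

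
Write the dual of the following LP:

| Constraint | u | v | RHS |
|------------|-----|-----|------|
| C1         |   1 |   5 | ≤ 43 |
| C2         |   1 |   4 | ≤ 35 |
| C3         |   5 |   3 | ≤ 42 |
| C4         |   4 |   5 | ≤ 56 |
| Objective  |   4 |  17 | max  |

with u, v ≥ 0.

Primal max cᵀx s.t. Ax ≤ b, x ≥ 0  →  Dual min bᵀy s.t. Aᵀy ≥ c, y ≥ 0.

Minimize: z = 43y1 + 35y2 + 42y3 + 56y4

Subject to:
  y1 + y2 + 5y3 + 4y4 ≥ 4
  5y1 + 4y2 + 3y3 + 5y4 ≥ 17
  y1, y2, y3, y4 ≥ 0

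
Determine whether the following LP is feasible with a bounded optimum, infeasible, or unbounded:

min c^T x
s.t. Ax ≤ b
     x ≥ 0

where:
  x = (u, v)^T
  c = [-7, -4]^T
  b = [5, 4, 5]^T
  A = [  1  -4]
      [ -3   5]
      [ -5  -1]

Unbounded (objective can decrease without bound)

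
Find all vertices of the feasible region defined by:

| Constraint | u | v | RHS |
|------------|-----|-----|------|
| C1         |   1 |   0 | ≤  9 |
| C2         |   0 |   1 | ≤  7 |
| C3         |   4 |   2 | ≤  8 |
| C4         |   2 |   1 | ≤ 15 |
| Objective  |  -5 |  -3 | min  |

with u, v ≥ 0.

(0, 0), (2, 0), (0, 4)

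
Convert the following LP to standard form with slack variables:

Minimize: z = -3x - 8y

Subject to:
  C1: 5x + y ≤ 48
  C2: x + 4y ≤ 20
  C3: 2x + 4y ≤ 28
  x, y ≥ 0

min z = -3x - 8y

s.t.
  5x + y + s1 = 48
  x + 4y + s2 = 20
  2x + 4y + s3 = 28
  x, y, s1, s2, s3 ≥ 0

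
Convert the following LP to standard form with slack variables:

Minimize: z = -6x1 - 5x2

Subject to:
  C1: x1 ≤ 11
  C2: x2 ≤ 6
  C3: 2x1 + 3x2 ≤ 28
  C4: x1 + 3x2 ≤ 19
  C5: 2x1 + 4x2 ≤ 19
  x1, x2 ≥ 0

min z = -6x1 - 5x2

s.t.
  x1 + s1 = 11
  x2 + s2 = 6
  2x1 + 3x2 + s3 = 28
  x1 + 3x2 + s4 = 19
  2x1 + 4x2 + s5 = 19
  x1, x2, s1, s2, s3, s4, s5 ≥ 0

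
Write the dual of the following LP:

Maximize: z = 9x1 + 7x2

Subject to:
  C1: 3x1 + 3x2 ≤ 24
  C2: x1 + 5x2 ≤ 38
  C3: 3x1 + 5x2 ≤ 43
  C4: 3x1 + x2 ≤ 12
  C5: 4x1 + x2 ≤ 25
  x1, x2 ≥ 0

Primal max cᵀx s.t. Ax ≤ b, x ≥ 0  →  Dual min bᵀy s.t. Aᵀy ≥ c, y ≥ 0.

Minimize: z = 24y1 + 38y2 + 43y3 + 12y4 + 25y5

Subject to:
  3y1 + y2 + 3y3 + 3y4 + 4y5 ≥ 9
  3y1 + 5y2 + 5y3 + y4 + y5 ≥ 7
  y1, y2, y3, y4, y5 ≥ 0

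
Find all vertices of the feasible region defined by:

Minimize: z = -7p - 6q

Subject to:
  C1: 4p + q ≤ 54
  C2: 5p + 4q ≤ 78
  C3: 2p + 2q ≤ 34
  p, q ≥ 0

(0, 0), (13.5, 0), (12.55, 3.818), (10, 7), (0, 17)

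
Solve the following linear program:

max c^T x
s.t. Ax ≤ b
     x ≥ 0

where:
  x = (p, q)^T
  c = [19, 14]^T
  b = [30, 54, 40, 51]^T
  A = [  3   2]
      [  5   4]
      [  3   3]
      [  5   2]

Evaluate the objective at each vertex of the feasible region:
  z(0, 0) = 0
  z(10, 0) = 190
  z(6, 6) = 198  ←
  z(0.6667, 12.67) = 190
  z(0, 13.33) = 186.7
The maximum is at p = 6, q = 6.

p = 6, q = 6, z = 198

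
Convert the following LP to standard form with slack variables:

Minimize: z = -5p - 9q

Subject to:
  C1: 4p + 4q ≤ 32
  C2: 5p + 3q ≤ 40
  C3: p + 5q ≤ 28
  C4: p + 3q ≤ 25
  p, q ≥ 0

min z = -5p - 9q

s.t.
  4p + 4q + s1 = 32
  5p + 3q + s2 = 40
  p + 5q + s3 = 28
  p + 3q + s4 = 25
  p, q, s1, s2, s3, s4 ≥ 0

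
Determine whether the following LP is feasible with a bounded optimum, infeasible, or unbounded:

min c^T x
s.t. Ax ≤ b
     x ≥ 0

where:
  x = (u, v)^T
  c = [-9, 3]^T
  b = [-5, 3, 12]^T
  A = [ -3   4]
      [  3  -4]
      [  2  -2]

Infeasible (no feasible solution exists)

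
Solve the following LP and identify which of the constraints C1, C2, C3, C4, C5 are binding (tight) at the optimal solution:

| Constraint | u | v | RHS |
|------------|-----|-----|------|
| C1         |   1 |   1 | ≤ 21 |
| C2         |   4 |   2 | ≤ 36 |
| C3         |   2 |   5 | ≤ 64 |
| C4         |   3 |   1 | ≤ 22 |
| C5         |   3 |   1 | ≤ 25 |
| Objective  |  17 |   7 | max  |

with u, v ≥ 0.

At u = 4, v = 10, compute slack b - a·x for each constraint:
  C1: 21 − 14 = 7  (slack)
  C2: 36 − 36 = 0  (binding)
  C3: 64 − 58 = 6  (slack)
  C4: 22 − 22 = 0  (binding)
  C5: 25 − 22 = 3  (slack)

Optimal: u = 4, v = 10
Binding: C2, C4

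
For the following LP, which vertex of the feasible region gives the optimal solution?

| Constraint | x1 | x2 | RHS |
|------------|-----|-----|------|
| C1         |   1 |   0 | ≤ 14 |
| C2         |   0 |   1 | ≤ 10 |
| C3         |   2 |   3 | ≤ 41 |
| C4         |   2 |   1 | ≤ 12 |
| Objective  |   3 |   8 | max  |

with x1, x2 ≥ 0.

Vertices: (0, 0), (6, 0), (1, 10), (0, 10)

Evaluate the objective at each vertex of the feasible region:
  z(0, 0) = 0
  z(6, 0) = 18
  z(1, 10) = 83  ←
  z(0, 10) = 80
The maximum is at x1 = 1, x2 = 10.

(1, 10)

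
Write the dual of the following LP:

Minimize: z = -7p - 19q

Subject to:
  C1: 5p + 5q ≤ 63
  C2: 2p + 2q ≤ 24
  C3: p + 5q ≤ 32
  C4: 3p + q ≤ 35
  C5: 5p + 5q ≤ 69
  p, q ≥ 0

Primal min cᵀx s.t. Ax ≤ b, x ≥ 0  →  Dual max −bᵀy s.t. Aᵀy ≥ −c, y ≥ 0.

Maximize: z = -63y1 - 24y2 - 32y3 - 35y4 - 69y5

Subject to:
  5y1 + 2y2 + y3 + 3y4 + 5y5 ≥ 7
  5y1 + 2y2 + 5y3 + y4 + 5y5 ≥ 19
  y1, y2, y3, y4, y5 ≥ 0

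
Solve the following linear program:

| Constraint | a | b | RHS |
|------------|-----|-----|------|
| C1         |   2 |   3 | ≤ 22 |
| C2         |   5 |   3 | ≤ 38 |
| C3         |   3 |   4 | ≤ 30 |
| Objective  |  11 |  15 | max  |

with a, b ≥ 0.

Evaluate the objective at each vertex of the feasible region:
  z(0, 0) = 0
  z(7.6, 0) = 83.6
  z(5.636, 3.273) = 111.1
  z(2, 6) = 112  ←
  z(0, 7.333) = 110
The maximum is at a = 2, b = 6.

a = 2, b = 6, z = 112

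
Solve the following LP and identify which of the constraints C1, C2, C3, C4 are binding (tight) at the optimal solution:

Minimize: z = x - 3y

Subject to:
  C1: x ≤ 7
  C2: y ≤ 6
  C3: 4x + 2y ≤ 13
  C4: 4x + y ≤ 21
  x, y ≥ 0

At x = 0, y = 6, compute slack b - a·x for each constraint:
  C1: 7 − 0 = 7  (slack)
  C2: 6 − 6 = 0  (binding)
  C3: 13 − 12 = 1  (slack)
  C4: 21 − 6 = 15  (slack)

Optimal: x = 0, y = 6
Binding: C2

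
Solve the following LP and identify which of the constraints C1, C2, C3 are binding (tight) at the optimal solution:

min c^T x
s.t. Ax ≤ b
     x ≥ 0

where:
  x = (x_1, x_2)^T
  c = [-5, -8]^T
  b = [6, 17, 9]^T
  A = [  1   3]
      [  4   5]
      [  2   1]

At x_1 = 3, x_2 = 1, compute slack b - a·x for each constraint:
  C1: 6 − 6 = 0  (binding)
  C2: 17 − 17 = 0  (binding)
  C3: 9 − 7 = 2  (slack)

Optimal: x_1 = 3, x_2 = 1
Binding: C1, C2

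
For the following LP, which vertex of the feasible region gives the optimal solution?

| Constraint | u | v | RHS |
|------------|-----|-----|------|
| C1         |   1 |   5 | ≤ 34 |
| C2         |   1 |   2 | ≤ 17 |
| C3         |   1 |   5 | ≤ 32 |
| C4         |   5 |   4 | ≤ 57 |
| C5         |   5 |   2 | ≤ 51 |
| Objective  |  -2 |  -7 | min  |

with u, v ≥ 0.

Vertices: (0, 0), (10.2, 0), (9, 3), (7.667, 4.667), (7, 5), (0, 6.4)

Evaluate the objective at each vertex of the feasible region:
  z(0, 0) = 0
  z(10.2, 0) = -20.4
  z(9, 3) = -39
  z(7.667, 4.667) = -48
  z(7, 5) = -49  ←
  z(0, 6.4) = -44.8
The minimum is at u = 7, v = 5.

(7, 5)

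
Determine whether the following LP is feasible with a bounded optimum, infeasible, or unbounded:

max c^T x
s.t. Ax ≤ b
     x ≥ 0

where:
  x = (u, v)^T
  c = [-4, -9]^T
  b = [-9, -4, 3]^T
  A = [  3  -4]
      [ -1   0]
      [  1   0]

Infeasible (no feasible solution exists)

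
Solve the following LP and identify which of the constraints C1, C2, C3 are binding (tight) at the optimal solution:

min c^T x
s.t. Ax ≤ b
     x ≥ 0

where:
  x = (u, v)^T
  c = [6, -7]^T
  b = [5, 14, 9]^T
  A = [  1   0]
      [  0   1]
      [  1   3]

At u = 0, v = 3, compute slack b - a·x for each constraint:
  C1: 5 − 0 = 5  (slack)
  C2: 14 − 3 = 11  (slack)
  C3: 9 − 9 = 0  (binding)

Optimal: u = 0, v = 3
Binding: C3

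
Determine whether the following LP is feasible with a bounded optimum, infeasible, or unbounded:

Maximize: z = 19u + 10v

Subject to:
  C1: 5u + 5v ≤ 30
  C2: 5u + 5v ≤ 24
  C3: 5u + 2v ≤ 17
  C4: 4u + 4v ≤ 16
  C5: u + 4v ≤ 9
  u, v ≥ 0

Feasible with a bounded optimal solution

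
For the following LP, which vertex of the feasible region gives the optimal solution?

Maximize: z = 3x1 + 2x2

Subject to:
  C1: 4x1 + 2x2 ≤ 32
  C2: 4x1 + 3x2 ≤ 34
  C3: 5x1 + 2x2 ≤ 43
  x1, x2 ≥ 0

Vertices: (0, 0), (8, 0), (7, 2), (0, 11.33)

Evaluate the objective at each vertex of the feasible region:
  z(0, 0) = 0
  z(8, 0) = 24
  z(7, 2) = 25  ←
  z(0, 11.33) = 22.67
The maximum is at x1 = 7, x2 = 2.

(7, 2)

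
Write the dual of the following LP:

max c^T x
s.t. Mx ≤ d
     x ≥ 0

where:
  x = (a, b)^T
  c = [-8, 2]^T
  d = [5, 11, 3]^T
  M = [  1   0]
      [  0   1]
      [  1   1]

Primal max cᵀx s.t. Ax ≤ b, x ≥ 0  →  Dual min bᵀy s.t. Aᵀy ≥ c, y ≥ 0.

Minimize: z = 5y1 + 11y2 + 3y3

Subject to:
  y1 + y3 ≥ -8
  y2 + y3 ≥ 2
  y1, y2, y3 ≥ 0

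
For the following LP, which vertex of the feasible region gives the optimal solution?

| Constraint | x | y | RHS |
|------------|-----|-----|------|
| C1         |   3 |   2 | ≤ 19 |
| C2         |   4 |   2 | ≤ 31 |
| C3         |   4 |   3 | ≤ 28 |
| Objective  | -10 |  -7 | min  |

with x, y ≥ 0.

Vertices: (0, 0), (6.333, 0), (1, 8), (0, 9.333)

Evaluate the objective at each vertex of the feasible region:
  z(0, 0) = 0
  z(6.333, 0) = -63.33
  z(1, 8) = -66  ←
  z(0, 9.333) = -65.33
The minimum is at x = 1, y = 8.

(1, 8)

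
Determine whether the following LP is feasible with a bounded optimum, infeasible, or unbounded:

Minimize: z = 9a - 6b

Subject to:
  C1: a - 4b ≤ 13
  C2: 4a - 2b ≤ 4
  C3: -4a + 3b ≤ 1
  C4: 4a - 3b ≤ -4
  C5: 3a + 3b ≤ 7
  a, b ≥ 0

Infeasible (no feasible solution exists)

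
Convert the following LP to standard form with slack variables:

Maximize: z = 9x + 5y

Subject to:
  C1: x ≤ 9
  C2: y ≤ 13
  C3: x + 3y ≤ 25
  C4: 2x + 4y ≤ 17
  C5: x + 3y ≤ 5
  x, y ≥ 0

max z = 9x + 5y

s.t.
  x + s1 = 9
  y + s2 = 13
  x + 3y + s3 = 25
  2x + 4y + s4 = 17
  x + 3y + s5 = 5
  x, y, s1, s2, s3, s4, s5 ≥ 0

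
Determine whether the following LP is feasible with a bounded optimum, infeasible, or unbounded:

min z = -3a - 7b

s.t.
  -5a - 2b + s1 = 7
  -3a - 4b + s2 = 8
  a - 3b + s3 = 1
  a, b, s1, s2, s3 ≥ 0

Unbounded (objective can decrease without bound)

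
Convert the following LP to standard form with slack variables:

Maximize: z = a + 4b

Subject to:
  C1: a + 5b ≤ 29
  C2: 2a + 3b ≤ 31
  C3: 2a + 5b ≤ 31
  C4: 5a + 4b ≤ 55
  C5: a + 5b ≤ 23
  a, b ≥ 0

max z = a + 4b

s.t.
  a + 5b + s1 = 29
  2a + 3b + s2 = 31
  2a + 5b + s3 = 31
  5a + 4b + s4 = 55
  a + 5b + s5 = 23
  a, b, s1, s2, s3, s4, s5 ≥ 0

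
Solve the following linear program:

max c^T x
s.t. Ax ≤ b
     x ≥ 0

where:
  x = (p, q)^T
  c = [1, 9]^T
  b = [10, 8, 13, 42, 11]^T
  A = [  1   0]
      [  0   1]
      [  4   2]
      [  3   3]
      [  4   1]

Evaluate the objective at each vertex of the feasible region:
  z(0, 0) = 0
  z(2.75, 0) = 2.75
  z(2.25, 2) = 20.25
  z(0, 6.5) = 58.5  ←
The maximum is at p = 0, q = 6.5.

p = 0, q = 6.5, z = 58.5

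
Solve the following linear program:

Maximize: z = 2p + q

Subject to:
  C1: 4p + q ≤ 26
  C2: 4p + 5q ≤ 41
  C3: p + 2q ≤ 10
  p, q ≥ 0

Evaluate the objective at each vertex of the feasible region:
  z(0, 0) = 0
  z(6.5, 0) = 13
  z(6, 2) = 14  ←
  z(0, 5) = 5
The maximum is at p = 6, q = 2.

p = 6, q = 2, z = 14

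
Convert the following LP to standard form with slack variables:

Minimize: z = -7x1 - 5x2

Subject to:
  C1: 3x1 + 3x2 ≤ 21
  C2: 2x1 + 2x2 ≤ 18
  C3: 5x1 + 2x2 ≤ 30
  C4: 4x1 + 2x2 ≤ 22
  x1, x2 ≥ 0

min z = -7x1 - 5x2

s.t.
  3x1 + 3x2 + s1 = 21
  2x1 + 2x2 + s2 = 18
  5x1 + 2x2 + s3 = 30
  4x1 + 2x2 + s4 = 22
  x1, x2, s1, s2, s3, s4 ≥ 0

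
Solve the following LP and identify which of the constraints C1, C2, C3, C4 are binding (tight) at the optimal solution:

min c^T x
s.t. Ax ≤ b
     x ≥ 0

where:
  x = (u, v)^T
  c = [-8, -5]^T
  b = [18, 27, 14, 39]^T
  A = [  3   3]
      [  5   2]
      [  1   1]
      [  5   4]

At u = 5, v = 1, compute slack b - a·x for each constraint:
  C1: 18 − 18 = 0  (binding)
  C2: 27 − 27 = 0  (binding)
  C3: 14 − 6 = 8  (slack)
  C4: 39 − 29 = 10  (slack)

Optimal: u = 5, v = 1
Binding: C1, C2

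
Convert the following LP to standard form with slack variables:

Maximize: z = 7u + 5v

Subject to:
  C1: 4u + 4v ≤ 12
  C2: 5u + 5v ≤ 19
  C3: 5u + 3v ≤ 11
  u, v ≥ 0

max z = 7u + 5v

s.t.
  4u + 4v + s1 = 12
  5u + 5v + s2 = 19
  5u + 3v + s3 = 11
  u, v, s1, s2, s3 ≥ 0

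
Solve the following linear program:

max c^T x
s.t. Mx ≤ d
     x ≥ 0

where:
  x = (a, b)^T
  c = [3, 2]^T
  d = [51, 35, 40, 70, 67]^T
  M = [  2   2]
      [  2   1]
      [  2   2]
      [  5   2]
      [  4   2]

Evaluate the objective at each vertex of the feasible region:
  z(0, 0) = 0
  z(14, 0) = 42
  z(10, 10) = 50  ←
  z(0, 20) = 40
The maximum is at a = 10, b = 10.

a = 10, b = 10, z = 50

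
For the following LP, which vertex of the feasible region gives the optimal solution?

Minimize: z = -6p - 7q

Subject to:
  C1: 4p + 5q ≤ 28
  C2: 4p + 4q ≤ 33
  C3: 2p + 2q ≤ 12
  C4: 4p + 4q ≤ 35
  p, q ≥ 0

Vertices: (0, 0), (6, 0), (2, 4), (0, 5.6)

Evaluate the objective at each vertex of the feasible region:
  z(0, 0) = 0
  z(6, 0) = -36
  z(2, 4) = -40  ←
  z(0, 5.6) = -39.2
The minimum is at p = 2, q = 4.

(2, 4)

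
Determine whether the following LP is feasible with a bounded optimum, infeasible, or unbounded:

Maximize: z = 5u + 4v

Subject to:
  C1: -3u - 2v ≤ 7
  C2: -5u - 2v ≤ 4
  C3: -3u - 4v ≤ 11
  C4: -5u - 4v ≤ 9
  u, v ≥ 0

Unbounded (objective can increase without bound)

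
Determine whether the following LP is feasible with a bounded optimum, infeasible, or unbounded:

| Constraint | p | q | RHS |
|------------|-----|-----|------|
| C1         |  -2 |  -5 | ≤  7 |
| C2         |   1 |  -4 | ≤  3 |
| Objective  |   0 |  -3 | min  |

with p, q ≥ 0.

Unbounded (objective can decrease without bound)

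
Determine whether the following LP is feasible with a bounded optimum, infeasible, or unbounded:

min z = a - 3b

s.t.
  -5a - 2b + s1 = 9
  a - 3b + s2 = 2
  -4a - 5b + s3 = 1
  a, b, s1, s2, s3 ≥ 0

Unbounded (objective can decrease without bound)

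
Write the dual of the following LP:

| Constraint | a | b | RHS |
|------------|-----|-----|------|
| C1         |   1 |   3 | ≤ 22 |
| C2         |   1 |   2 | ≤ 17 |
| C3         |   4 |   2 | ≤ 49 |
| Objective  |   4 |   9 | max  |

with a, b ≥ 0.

Primal max cᵀx s.t. Ax ≤ b, x ≥ 0  →  Dual min bᵀy s.t. Aᵀy ≥ c, y ≥ 0.

Minimize: z = 22y1 + 17y2 + 49y3

Subject to:
  y1 + y2 + 4y3 ≥ 4
  3y1 + 2y2 + 2y3 ≥ 9
  y1, y2, y3 ≥ 0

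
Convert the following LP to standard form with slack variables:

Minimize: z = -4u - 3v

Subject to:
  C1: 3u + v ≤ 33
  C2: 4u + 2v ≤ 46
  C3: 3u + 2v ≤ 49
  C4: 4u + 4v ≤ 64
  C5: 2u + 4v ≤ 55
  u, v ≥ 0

min z = -4u - 3v

s.t.
  3u + v + s1 = 33
  4u + 2v + s2 = 46
  3u + 2v + s3 = 49
  4u + 4v + s4 = 64
  2u + 4v + s5 = 55
  u, v, s1, s2, s3, s4, s5 ≥ 0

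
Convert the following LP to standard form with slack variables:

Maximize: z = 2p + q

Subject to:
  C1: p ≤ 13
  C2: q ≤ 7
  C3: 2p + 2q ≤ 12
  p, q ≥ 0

max z = 2p + q

s.t.
  p + s1 = 13
  q + s2 = 7
  2p + 2q + s3 = 12
  p, q, s1, s2, s3 ≥ 0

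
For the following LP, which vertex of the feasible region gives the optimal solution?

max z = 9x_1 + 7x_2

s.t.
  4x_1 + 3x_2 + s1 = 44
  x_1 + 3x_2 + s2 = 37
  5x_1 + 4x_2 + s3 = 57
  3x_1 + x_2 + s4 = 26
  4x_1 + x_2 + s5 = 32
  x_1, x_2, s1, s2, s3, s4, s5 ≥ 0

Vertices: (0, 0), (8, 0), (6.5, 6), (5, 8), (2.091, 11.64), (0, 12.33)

Evaluate the objective at each vertex of the feasible region:
  z(0, 0) = 0
  z(8, 0) = 72
  z(6.5, 6) = 100.5
  z(5, 8) = 101  ←
  z(2.091, 11.64) = 100.3
  z(0, 12.33) = 86.33
The maximum is at x_1 = 5, x_2 = 8.

(5, 8)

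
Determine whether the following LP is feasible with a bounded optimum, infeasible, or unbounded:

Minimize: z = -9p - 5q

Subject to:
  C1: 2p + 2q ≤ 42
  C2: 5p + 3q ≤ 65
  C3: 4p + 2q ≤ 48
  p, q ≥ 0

Feasible with a bounded optimal solution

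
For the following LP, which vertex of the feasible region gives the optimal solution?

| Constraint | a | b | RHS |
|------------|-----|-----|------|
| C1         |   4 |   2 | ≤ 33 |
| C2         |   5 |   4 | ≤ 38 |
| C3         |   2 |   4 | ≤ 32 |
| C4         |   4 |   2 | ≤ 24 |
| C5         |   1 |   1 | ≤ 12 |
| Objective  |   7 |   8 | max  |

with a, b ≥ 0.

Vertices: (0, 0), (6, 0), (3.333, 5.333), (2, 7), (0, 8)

Evaluate the objective at each vertex of the feasible region:
  z(0, 0) = 0
  z(6, 0) = 42
  z(3.333, 5.333) = 66
  z(2, 7) = 70  ←
  z(0, 8) = 64
The maximum is at a = 2, b = 7.

(2, 7)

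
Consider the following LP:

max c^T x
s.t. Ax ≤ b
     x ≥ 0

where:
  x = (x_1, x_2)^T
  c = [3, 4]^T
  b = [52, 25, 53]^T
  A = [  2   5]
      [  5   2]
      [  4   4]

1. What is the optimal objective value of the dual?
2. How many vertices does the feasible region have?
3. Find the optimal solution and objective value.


1. 43
2. 4
3. x_1 = 1, x_2 = 10, z = 43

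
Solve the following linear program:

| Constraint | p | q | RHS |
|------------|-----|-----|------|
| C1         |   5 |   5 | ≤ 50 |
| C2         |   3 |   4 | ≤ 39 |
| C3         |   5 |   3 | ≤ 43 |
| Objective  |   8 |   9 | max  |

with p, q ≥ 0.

Evaluate the objective at each vertex of the feasible region:
  z(0, 0) = 0
  z(8.6, 0) = 68.8
  z(6.5, 3.5) = 83.5
  z(1, 9) = 89  ←
  z(0, 9.75) = 87.75
The maximum is at p = 1, q = 9.

p = 1, q = 9, z = 89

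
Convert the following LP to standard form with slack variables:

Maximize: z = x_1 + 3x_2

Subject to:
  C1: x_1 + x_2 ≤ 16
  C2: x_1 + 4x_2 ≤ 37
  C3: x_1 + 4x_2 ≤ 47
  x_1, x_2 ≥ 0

max z = x_1 + 3x_2

s.t.
  x_1 + x_2 + s1 = 16
  x_1 + 4x_2 + s2 = 37
  x_1 + 4x_2 + s3 = 47
  x_1, x_2, s1, s2, s3 ≥ 0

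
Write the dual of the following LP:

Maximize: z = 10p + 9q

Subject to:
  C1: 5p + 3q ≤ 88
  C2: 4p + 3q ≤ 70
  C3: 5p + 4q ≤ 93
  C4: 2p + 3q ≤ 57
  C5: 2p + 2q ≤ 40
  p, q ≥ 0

Primal max cᵀx s.t. Ax ≤ b, x ≥ 0  →  Dual min bᵀy s.t. Aᵀy ≥ c, y ≥ 0.

Minimize: z = 88y1 + 70y2 + 93y3 + 57y4 + 40y5

Subject to:
  5y1 + 4y2 + 5y3 + 2y4 + 2y5 ≥ 10
  3y1 + 3y2 + 4y3 + 3y4 + 2y5 ≥ 9
  y1, y2, y3, y4, y5 ≥ 0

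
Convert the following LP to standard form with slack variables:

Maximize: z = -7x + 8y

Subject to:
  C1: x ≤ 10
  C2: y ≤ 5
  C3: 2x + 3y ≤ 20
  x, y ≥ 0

max z = -7x + 8y

s.t.
  x + s1 = 10
  y + s2 = 5
  2x + 3y + s3 = 20
  x, y, s1, s2, s3 ≥ 0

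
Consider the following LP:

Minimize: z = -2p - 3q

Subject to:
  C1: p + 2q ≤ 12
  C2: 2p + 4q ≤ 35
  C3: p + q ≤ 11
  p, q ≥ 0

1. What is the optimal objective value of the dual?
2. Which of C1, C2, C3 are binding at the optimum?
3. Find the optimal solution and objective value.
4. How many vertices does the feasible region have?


1. -23
2. C1, C3
3. p = 10, q = 1, z = -23
4. 4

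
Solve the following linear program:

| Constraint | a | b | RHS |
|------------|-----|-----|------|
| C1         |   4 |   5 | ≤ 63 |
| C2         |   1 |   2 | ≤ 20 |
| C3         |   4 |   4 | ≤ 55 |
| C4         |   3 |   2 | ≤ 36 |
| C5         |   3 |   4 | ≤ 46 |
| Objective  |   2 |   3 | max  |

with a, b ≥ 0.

Evaluate the objective at each vertex of the feasible region:
  z(0, 0) = 0
  z(12, 0) = 24
  z(8.667, 5) = 32.33
  z(6, 7) = 33  ←
  z(0, 10) = 30
The maximum is at a = 6, b = 7.

a = 6, b = 7, z = 33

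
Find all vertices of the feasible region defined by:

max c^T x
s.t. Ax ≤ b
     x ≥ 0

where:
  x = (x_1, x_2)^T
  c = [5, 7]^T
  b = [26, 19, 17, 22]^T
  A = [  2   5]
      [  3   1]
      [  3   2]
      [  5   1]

(0, 0), (4.4, 0), (3.857, 2.714), (3, 4), (0, 5.2)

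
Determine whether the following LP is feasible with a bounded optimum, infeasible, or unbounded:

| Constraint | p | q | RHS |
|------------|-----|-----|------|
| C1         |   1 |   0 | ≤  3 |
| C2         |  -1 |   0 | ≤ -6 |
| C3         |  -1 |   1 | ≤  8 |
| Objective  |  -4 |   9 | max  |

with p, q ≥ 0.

Infeasible (no feasible solution exists)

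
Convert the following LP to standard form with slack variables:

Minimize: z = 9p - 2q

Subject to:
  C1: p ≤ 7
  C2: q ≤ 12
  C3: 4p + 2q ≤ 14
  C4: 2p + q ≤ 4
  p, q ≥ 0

min z = 9p - 2q

s.t.
  p + s1 = 7
  q + s2 = 12
  4p + 2q + s3 = 14
  2p + q + s4 = 4
  p, q, s1, s2, s3, s4 ≥ 0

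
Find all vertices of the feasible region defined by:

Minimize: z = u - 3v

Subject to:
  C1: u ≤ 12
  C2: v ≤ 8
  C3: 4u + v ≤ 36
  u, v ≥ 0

(0, 0), (9, 0), (7, 8), (0, 8)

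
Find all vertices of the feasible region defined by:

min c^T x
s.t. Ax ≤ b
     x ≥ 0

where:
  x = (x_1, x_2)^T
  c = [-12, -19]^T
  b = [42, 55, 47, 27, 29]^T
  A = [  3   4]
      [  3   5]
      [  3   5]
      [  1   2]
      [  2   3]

(0, 0), (14, 0), (10, 3), (4, 7), (0, 9.4)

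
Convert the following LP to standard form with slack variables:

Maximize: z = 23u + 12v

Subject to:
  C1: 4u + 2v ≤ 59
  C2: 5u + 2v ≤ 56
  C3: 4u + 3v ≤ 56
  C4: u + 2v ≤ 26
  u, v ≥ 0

max z = 23u + 12v

s.t.
  4u + 2v + s1 = 59
  5u + 2v + s2 = 56
  4u + 3v + s3 = 56
  u + 2v + s4 = 26
  u, v, s1, s2, s3, s4 ≥ 0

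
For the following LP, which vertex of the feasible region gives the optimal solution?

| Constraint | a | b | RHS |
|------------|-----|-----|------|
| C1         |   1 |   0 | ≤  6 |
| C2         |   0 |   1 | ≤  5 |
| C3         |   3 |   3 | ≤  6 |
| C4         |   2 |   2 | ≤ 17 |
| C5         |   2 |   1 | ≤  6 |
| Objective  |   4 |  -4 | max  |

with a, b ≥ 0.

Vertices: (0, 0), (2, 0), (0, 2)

Evaluate the objective at each vertex of the feasible region:
  z(0, 0) = 0
  z(2, 0) = 8  ←
  z(0, 2) = -8
The maximum is at a = 2, b = 0.

(2, 0)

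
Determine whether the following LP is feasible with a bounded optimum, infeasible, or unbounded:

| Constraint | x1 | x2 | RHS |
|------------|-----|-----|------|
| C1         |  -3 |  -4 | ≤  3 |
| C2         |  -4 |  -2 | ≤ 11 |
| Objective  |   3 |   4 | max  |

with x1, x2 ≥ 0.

Unbounded (objective can increase without bound)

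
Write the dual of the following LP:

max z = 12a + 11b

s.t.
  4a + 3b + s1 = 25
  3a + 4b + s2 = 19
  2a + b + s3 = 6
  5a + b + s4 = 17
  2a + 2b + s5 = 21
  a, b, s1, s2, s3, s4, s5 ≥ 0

Primal max cᵀx s.t. Ax ≤ b, x ≥ 0  →  Dual min bᵀy s.t. Aᵀy ≥ c, y ≥ 0.

Minimize: z = 25y1 + 19y2 + 6y3 + 17y4 + 21y5

Subject to:
  4y1 + 3y2 + 2y3 + 5y4 + 2y5 ≥ 12
  3y1 + 4y2 + y3 + y4 + 2y5 ≥ 11
  y1, y2, y3, y4, y5 ≥ 0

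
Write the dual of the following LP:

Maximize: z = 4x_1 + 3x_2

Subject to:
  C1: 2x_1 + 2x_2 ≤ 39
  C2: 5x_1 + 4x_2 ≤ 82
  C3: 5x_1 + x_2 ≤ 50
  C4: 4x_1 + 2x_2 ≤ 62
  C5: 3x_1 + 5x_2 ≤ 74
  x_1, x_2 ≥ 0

Primal max cᵀx s.t. Ax ≤ b, x ≥ 0  →  Dual min bᵀy s.t. Aᵀy ≥ c, y ≥ 0.

Minimize: z = 39y1 + 82y2 + 50y3 + 62y4 + 74y5

Subject to:
  2y1 + 5y2 + 5y3 + 4y4 + 3y5 ≥ 4
  2y1 + 4y2 + y3 + 2y4 + 5y5 ≥ 3
  y1, y2, y3, y4, y5 ≥ 0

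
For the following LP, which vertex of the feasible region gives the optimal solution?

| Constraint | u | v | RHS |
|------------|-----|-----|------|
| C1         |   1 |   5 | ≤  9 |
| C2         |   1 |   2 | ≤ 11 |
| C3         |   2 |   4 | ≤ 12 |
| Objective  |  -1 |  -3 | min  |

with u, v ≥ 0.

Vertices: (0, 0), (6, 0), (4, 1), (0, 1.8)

Evaluate the objective at each vertex of the feasible region:
  z(0, 0) = 0
  z(6, 0) = -6
  z(4, 1) = -7  ←
  z(0, 1.8) = -5.4
The minimum is at u = 4, v = 1.

(4, 1)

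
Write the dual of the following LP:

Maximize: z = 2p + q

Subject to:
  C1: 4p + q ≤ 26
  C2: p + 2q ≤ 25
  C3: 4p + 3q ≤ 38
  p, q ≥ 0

Primal max cᵀx s.t. Ax ≤ b, x ≥ 0  →  Dual min bᵀy s.t. Aᵀy ≥ c, y ≥ 0.

Minimize: z = 26y1 + 25y2 + 38y3

Subject to:
  4y1 + y2 + 4y3 ≥ 2
  y1 + 2y2 + 3y3 ≥ 1
  y1, y2, y3 ≥ 0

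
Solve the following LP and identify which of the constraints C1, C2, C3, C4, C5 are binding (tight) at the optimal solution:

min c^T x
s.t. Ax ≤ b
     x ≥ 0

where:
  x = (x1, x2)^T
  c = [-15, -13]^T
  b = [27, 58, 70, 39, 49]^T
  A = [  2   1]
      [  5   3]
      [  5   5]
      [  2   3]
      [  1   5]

At x1 = 8, x2 = 6, compute slack b - a·x for each constraint:
  C1: 27 − 22 = 5  (slack)
  C2: 58 − 58 = 0  (binding)
  C3: 70 − 70 = 0  (binding)
  C4: 39 − 34 = 5  (slack)
  C5: 49 − 38 = 11  (slack)

Optimal: x1 = 8, x2 = 6
Binding: C2, C3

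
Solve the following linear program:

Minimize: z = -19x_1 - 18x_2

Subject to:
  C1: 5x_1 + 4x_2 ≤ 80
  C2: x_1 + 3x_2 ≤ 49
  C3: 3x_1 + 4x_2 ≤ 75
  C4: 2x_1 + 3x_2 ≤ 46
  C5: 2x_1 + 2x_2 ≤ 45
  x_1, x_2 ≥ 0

Evaluate the objective at each vertex of the feasible region:
  z(0, 0) = 0
  z(16, 0) = -304
  z(8, 10) = -332  ←
  z(0, 15.33) = -276
The minimum is at x_1 = 8, x_2 = 10.

x_1 = 8, x_2 = 10, z = -332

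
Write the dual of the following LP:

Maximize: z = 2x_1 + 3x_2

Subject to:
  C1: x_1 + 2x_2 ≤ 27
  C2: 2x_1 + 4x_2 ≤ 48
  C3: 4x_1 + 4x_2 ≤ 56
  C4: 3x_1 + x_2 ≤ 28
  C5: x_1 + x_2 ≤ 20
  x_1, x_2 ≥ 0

Primal max cᵀx s.t. Ax ≤ b, x ≥ 0  →  Dual min bᵀy s.t. Aᵀy ≥ c, y ≥ 0.

Minimize: z = 27y1 + 48y2 + 56y3 + 28y4 + 20y5

Subject to:
  y1 + 2y2 + 4y3 + 3y4 + y5 ≥ 2
  2y1 + 4y2 + 4y3 + y4 + y5 ≥ 3
  y1, y2, y3, y4, y5 ≥ 0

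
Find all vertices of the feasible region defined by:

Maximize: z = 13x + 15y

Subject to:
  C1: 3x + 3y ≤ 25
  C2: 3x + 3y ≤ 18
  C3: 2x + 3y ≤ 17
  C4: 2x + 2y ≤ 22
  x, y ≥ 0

(0, 0), (6, 0), (1, 5), (0, 5.667)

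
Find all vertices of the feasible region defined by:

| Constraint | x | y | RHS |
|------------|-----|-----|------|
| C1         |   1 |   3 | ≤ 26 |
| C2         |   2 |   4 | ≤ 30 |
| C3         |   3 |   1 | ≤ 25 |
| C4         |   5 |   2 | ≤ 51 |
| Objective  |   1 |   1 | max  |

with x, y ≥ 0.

(0, 0), (8.333, 0), (7, 4), (0, 7.5)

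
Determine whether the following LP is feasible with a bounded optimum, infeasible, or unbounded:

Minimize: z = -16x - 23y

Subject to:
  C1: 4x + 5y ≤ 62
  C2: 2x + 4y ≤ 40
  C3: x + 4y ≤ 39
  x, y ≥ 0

Feasible with a bounded optimal solution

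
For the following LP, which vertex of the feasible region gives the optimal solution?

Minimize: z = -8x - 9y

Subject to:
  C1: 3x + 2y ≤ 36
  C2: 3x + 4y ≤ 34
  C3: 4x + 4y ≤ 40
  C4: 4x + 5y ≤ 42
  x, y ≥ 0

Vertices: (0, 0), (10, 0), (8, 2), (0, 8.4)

Evaluate the objective at each vertex of the feasible region:
  z(0, 0) = 0
  z(10, 0) = -80
  z(8, 2) = -82  ←
  z(0, 8.4) = -75.6
The minimum is at x = 8, y = 2.

(8, 2)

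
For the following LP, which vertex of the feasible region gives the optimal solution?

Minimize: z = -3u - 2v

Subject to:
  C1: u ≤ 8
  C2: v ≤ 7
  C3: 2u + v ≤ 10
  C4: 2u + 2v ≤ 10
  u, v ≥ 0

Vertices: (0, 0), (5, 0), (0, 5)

Evaluate the objective at each vertex of the feasible region:
  z(0, 0) = 0
  z(5, 0) = -15  ←
  z(0, 5) = -10
The minimum is at u = 5, v = 0.

(5, 0)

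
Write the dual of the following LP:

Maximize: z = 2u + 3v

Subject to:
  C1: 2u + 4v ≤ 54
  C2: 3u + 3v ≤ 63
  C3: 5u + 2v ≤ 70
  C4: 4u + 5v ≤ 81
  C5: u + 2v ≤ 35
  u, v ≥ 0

Primal max cᵀx s.t. Ax ≤ b, x ≥ 0  →  Dual min bᵀy s.t. Aᵀy ≥ c, y ≥ 0.

Minimize: z = 54y1 + 63y2 + 70y3 + 81y4 + 35y5

Subject to:
  2y1 + 3y2 + 5y3 + 4y4 + y5 ≥ 2
  4y1 + 3y2 + 2y3 + 5y4 + 2y5 ≥ 3
  y1, y2, y3, y4, y5 ≥ 0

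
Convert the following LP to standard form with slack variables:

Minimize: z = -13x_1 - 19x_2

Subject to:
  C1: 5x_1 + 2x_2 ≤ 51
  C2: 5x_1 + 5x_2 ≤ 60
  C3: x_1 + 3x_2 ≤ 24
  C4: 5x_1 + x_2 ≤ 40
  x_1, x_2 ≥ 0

min z = -13x_1 - 19x_2

s.t.
  5x_1 + 2x_2 + s1 = 51
  5x_1 + 5x_2 + s2 = 60
  x_1 + 3x_2 + s3 = 24
  5x_1 + x_2 + s4 = 40
  x_1, x_2, s1, s2, s3, s4 ≥ 0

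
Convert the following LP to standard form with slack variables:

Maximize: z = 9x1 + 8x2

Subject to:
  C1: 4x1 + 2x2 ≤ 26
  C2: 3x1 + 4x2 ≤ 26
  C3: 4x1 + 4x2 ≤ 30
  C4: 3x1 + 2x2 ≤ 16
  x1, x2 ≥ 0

max z = 9x1 + 8x2

s.t.
  4x1 + 2x2 + s1 = 26
  3x1 + 4x2 + s2 = 26
  4x1 + 4x2 + s3 = 30
  3x1 + 2x2 + s4 = 16
  x1, x2, s1, s2, s3, s4 ≥ 0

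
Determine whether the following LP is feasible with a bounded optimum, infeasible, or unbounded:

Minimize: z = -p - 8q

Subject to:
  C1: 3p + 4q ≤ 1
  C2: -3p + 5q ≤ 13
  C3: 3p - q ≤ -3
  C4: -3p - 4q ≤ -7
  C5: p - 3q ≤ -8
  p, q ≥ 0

Infeasible (no feasible solution exists)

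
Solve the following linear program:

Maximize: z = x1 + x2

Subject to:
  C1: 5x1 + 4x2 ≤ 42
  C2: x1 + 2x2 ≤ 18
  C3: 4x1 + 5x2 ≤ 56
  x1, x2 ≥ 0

Evaluate the objective at each vertex of the feasible region:
  z(0, 0) = 0
  z(8.4, 0) = 8.4
  z(2, 8) = 10  ←
  z(0, 9) = 9
The maximum is at x1 = 2, x2 = 8.

x1 = 2, x2 = 8, z = 10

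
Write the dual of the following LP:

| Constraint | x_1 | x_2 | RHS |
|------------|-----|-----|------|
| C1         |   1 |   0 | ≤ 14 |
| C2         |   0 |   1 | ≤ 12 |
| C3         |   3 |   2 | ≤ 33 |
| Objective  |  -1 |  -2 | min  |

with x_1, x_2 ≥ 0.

Primal min cᵀx s.t. Ax ≤ b, x ≥ 0  →  Dual max −bᵀy s.t. Aᵀy ≥ −c, y ≥ 0.

Maximize: z = -14y1 - 12y2 - 33y3

Subject to:
  y1 + 3y3 ≥ 1
  y2 + 2y3 ≥ 2
  y1, y2, y3 ≥ 0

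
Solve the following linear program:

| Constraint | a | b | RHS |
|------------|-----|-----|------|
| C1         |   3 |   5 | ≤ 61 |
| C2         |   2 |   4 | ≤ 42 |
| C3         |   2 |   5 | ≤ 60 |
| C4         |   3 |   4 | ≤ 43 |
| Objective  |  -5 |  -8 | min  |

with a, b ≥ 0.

Evaluate the objective at each vertex of the feasible region:
  z(0, 0) = 0
  z(14.33, 0) = -71.67
  z(1, 10) = -85  ←
  z(0, 10.5) = -84
The minimum is at a = 1, b = 10.

a = 1, b = 10, z = -85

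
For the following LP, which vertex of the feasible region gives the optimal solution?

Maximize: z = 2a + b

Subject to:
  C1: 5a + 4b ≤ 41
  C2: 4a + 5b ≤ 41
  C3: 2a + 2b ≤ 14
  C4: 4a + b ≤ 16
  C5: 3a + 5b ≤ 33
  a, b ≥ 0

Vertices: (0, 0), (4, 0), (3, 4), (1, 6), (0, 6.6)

Evaluate the objective at each vertex of the feasible region:
  z(0, 0) = 0
  z(4, 0) = 8
  z(3, 4) = 10  ←
  z(1, 6) = 8
  z(0, 6.6) = 6.6
The maximum is at a = 3, b = 4.

(3, 4)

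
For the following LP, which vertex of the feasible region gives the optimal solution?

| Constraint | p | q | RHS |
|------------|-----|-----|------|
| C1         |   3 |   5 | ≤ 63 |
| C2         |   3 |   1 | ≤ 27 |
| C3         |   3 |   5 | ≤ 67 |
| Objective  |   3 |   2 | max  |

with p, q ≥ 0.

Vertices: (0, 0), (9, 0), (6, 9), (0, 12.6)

Evaluate the objective at each vertex of the feasible region:
  z(0, 0) = 0
  z(9, 0) = 27
  z(6, 9) = 36  ←
  z(0, 12.6) = 25.2
The maximum is at p = 6, q = 9.

(6, 9)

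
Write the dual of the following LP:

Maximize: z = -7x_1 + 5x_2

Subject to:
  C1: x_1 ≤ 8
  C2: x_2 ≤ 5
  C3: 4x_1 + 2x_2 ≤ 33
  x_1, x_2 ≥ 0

Primal max cᵀx s.t. Ax ≤ b, x ≥ 0  →  Dual min bᵀy s.t. Aᵀy ≥ c, y ≥ 0.

Minimize: z = 8y1 + 5y2 + 33y3

Subject to:
  y1 + 4y3 ≥ -7
  y2 + 2y3 ≥ 5
  y1, y2, y3 ≥ 0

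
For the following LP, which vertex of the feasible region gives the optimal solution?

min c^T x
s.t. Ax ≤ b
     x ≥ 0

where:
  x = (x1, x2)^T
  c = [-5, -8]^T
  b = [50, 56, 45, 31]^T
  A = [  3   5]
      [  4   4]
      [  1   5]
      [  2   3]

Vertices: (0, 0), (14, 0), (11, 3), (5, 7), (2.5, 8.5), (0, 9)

Evaluate the objective at each vertex of the feasible region:
  z(0, 0) = 0
  z(14, 0) = -70
  z(11, 3) = -79
  z(5, 7) = -81  ←
  z(2.5, 8.5) = -80.5
  z(0, 9) = -72
The minimum is at x1 = 5, x2 = 7.

(5, 7)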